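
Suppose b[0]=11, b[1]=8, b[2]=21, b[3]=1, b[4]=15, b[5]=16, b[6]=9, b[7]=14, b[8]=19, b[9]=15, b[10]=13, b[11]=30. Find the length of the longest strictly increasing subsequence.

5

Track the smallest tail for each achievable length (strict):
11 → extends → [11]
8 → replaces 11 → [8]
21 → extends → [8, 21]
1 → replaces 8 → [1, 21]
15 → replaces 21 → [1, 15]
16 → extends → [1, 15, 16]
9 → replaces 15 → [1, 9, 16]
14 → replaces 16 → [1, 9, 14]
19 → extends → [1, 9, 14, 19]
15 → replaces 19 → [1, 9, 14, 15]
13 → replaces 14 → [1, 9, 13, 15]
30 → extends → [1, 9, 13, 15, 30]
Five tails, so the longest strictly increasing subsequence has length 5 (e.g. 11, 15, 16, 19, 30).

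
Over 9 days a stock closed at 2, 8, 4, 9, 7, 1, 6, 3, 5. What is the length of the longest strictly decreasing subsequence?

Negate each value so 'decreasing' becomes 'increasing', then run patience tails on the negated sequence:
-2 → extends → [-2]
-8 → replaces -2 → [-8]
-4 → extends → [-8, -4]
-9 → replaces -8 → [-9, -4]
-7 → replaces -4 → [-9, -7]
-1 → extends → [-9, -7, -1]
-6 → replaces -1 → [-9, -7, -6]
-3 → extends → [-9, -7, -6, -3]
-5 → replaces -3 → [-9, -7, -6, -5]
Four tails, so the longest strictly decreasing subsequence of the original has length 4.

4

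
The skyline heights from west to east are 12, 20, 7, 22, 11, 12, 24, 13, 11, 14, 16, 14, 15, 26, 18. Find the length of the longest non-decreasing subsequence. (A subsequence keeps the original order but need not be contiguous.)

Let dp[i] be the length of the longest such subsequence ending at index i:
i:      1  2  3  4  5  6  7  8  9 10 11 12 13 14 15
a[i]:  12 20  7 22 11 12 24 13 11 14 16 14 15 26 18
dp:     1  2  1  3  2  3  4  4  3  5  6  6  7  8  8
Maximum dp value is 8.

8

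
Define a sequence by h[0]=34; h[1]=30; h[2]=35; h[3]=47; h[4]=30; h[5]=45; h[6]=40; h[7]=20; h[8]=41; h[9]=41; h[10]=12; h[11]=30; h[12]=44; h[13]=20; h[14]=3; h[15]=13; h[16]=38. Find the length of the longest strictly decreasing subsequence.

Negate each value so 'decreasing' becomes 'increasing', then run patience tails on the negated sequence:
-34 → extends → [-34]
-30 → extends → [-34, -30]
-35 → replaces -34 → [-35, -30]
-47 → replaces -35 → [-47, -30]
-30 → already a tail → [-47, -30]
-45 → replaces -30 → [-47, -45]
-40 → extends → [-47, -45, -40]
-20 → extends → [-47, -45, -40, -20]
-41 → replaces -40 → [-47, -45, -41, -20]
-41 → already a tail → [-47, -45, -41, -20]
-12 → extends → [-47, -45, -41, -20, -12]
-30 → replaces -20 → [-47, -45, -41, -30, -12]
-44 → replaces -41 → [-47, -45, -44, -30, -12]
-20 → replaces -12 → [-47, -45, -44, -30, -20]
-3 → extends → [-47, -45, -44, -30, -20, -3]
-13 → replaces -3 → [-47, -45, -44, -30, -20, -13]
-38 → replaces -30 → [-47, -45, -44, -38, -20, -13]
Six tails, so the longest strictly decreasing subsequence of the original has length 6.

6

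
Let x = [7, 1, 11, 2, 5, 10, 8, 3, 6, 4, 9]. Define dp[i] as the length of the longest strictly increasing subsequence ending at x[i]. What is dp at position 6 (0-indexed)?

4

dp[i] = 1 + max{dp[j] : j<i, x[j]<x[i]} (or 1 if no such j):
i:      0  1  2  3  4  5  6  7  8  9 10
x[i]:   7  1 11  2  5 10  8  3  6  4  9
dp:     1  1  2  2  3  4  4  3  4  4  5
At index 6 the value is 4.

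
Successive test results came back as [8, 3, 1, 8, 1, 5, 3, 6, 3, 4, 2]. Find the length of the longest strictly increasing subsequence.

Track the smallest tail for each achievable length (strict):
8 → extends → [8]
3 → replaces 8 → [3]
1 → replaces 3 → [1]
8 → extends → [1, 8]
1 → already a tail → [1, 8]
5 → replaces 8 → [1, 5]
3 → replaces 5 → [1, 3]
6 → extends → [1, 3, 6]
3 → already a tail → [1, 3, 6]
4 → replaces 6 → [1, 3, 4]
2 → replaces 3 → [1, 2, 4]
Three tails, so the longest strictly increasing subsequence has length 3 (e.g. 3, 5, 6).

3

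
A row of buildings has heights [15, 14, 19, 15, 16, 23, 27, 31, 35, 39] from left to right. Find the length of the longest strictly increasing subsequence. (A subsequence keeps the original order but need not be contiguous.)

8

Let dp[i] be the length of the longest such subsequence ending at index i:
i:      1  2  3  4  5  6  7  8  9 10
a[i]:  15 14 19 15 16 23 27 31 35 39
dp:     1  1  2  2  3  4  5  6  7  8
Maximum dp value is 8.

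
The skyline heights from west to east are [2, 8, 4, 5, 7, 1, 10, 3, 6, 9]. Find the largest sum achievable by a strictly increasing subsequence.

Let S[i] be the best sum of a strictly increasing subsequence ending at i:
i:      1  2  3  4  5  6  7  8  9 10
a[i]:   2  8  4  5  7  1 10  3  6  9
S:      2 10  6 11 18  1 28  5 17 27
Maximum is 28 (e.g. 2 + 4 + 5 + 7 + 10).

28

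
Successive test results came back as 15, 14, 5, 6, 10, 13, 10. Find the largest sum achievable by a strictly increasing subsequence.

Let S[i] be the best sum of a strictly increasing subsequence ending at i:
i:      1  2  3  4  5  6  7
a[i]:  15 14  5  6 10 13 10
S:     15 14  5 11 21 34 21
Maximum is 34 (e.g. 5 + 6 + 10 + 13).

34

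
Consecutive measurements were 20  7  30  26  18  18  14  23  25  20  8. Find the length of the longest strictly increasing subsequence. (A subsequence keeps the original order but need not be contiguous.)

4

Let dp[i] be the length of the longest such subsequence ending at index i:
i:      1  2  3  4  5  6  7  8  9 10 11
a[i]:  20  7 30 26 18 18 14 23 25 20  8
dp:     1  1  2  2  2  2  2  3  4  3  2
Maximum dp value is 4.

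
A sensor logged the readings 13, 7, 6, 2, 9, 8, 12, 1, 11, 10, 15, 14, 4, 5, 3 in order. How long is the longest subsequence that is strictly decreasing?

6

Let dp[i] be the longest strictly decreasing subsequence ending at i:
i:      1  2  3  4  5  6  7  8  9 10 11 12 13 14 15
a[i]:  13  7  6  2  9  8 12  1 11 10 15 14  4  5  3
dp:     1  2  3  4  2  3  2  5  3  4  1  2  5  5  6
Maximum is 6.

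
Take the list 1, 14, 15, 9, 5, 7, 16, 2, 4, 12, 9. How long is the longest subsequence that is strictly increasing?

Let dp[i] be the length of the longest such subsequence ending at index i:
i:      1  2  3  4  5  6  7  8  9 10 11
a[i]:   1 14 15  9  5  7 16  2  4 12  9
dp:     1  2  3  2  2  3  4  2  3  4  4
Maximum dp value is 4.

4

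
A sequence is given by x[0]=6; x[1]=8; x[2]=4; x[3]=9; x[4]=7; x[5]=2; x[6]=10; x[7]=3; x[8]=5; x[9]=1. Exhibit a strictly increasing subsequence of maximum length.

6, 8, 9, 10

Patience tails give the LIS length; then backtrack through the dp parents:
6 → extends → [6]
8 → extends → [6, 8]
4 → replaces 6 → [4, 8]
9 → extends → [4, 8, 9]
7 → replaces 8 → [4, 7, 9]
2 → replaces 4 → [2, 7, 9]
10 → extends → [2, 7, 9, 10]
3 → replaces 7 → [2, 3, 9, 10]
5 → replaces 9 → [2, 3, 5, 10]
1 → replaces 2 → [1, 3, 5, 10]
Length 4; one witness is 6, 8, 9, 10.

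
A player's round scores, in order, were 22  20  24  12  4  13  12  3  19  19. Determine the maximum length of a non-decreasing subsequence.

4

Track the smallest tail for each achievable length (allowing ties):
22 → extends → [22]
20 → replaces 22 → [20]
24 → extends → [20, 24]
12 → replaces 20 → [12, 24]
4 → replaces 12 → [4, 24]
13 → replaces 24 → [4, 13]
12 → replaces 13 → [4, 12]
3 → replaces 4 → [3, 12]
19 → extends → [3, 12, 19]
19 → extends → [3, 12, 19, 19]
Four tails, so the longest non-decreasing subsequence has length 4 (e.g. 12, 13, 19, 19).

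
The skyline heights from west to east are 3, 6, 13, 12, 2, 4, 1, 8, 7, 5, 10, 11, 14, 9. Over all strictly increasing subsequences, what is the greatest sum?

52

Let S[i] be the best sum of a strictly increasing subsequence ending at i:
i:      1  2  3  4  5  6  7  8  9 10 11 12 13 14
a[i]:   3  6 13 12  2  4  1  8  7  5 10 11 14  9
S:      3  9 22 21  2  7  1 17 16 12 27 38 52 26
Maximum is 52 (e.g. 3 + 6 + 8 + 10 + 11 + 14).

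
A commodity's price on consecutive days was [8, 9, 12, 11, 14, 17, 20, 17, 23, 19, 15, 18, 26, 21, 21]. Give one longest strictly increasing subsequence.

8, 9, 12, 14, 17, 20, 23, 26

Patience tails give the LIS length; then backtrack through the dp parents:
8 → extends → [8]
9 → extends → [8, 9]
12 → extends → [8, 9, 12]
11 → replaces 12 → [8, 9, 11]
14 → extends → [8, 9, 11, 14]
17 → extends → [8, 9, 11, 14, 17]
20 → extends → [8, 9, 11, 14, 17, 20]
17 → already a tail → [8, 9, 11, 14, 17, 20]
23 → extends → [8, 9, 11, 14, 17, 20, 23]
19 → replaces 20 → [8, 9, 11, 14, 17, 19, 23]
15 → replaces 17 → [8, 9, 11, 14, 15, 19, 23]
18 → replaces 19 → [8, 9, 11, 14, 15, 18, 23]
26 → extends → [8, 9, 11, 14, 15, 18, 23, 26]
21 → replaces 23 → [8, 9, 11, 14, 15, 18, 21, 26]
21 → already a tail → [8, 9, 11, 14, 15, 18, 21, 26]
Length 8; one witness is 8, 9, 12, 14, 17, 20, 23, 26.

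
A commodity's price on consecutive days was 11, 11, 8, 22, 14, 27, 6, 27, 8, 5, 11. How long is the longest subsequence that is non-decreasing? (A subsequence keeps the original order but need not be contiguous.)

Track the smallest tail for each achievable length (allowing ties):
11 → extends → [11]
11 → extends → [11, 11]
8 → replaces 11 → [8, 11]
22 → extends → [8, 11, 22]
14 → replaces 22 → [8, 11, 14]
27 → extends → [8, 11, 14, 27]
6 → replaces 8 → [6, 11, 14, 27]
27 → extends → [6, 11, 14, 27, 27]
8 → replaces 11 → [6, 8, 14, 27, 27]
5 → replaces 6 → [5, 8, 14, 27, 27]
11 → replaces 14 → [5, 8, 11, 27, 27]
Five tails, so the longest non-decreasing subsequence has length 5 (e.g. 11, 11, 22, 27, 27).

5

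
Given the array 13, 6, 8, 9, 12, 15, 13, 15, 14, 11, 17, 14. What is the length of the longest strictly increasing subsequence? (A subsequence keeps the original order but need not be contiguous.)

Track the smallest tail for each achievable length (strict):
13 → extends → [13]
6 → replaces 13 → [6]
8 → extends → [6, 8]
9 → extends → [6, 8, 9]
12 → extends → [6, 8, 9, 12]
15 → extends → [6, 8, 9, 12, 15]
13 → replaces 15 → [6, 8, 9, 12, 13]
15 → extends → [6, 8, 9, 12, 13, 15]
14 → replaces 15 → [6, 8, 9, 12, 13, 14]
11 → replaces 12 → [6, 8, 9, 11, 13, 14]
17 → extends → [6, 8, 9, 11, 13, 14, 17]
14 → already a tail → [6, 8, 9, 11, 13, 14, 17]
Seven tails, so the longest strictly increasing subsequence has length 7 (e.g. 6, 8, 9, 12, 13, 15, 17).

7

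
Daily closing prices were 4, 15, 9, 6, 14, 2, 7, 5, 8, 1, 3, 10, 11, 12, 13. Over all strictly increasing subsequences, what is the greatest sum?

71

Let S[i] be the best sum of a strictly increasing subsequence ending at i:
i:      1  2  3  4  5  6  7  8  9 10 11 12 13 14 15
a[i]:   4 15  9  6 14  2  7  5  8  1  3 10 11 12 13
S:      4 19 13 10 27  2 17  9 25  1  5 35 46 58 71
Maximum is 71 (e.g. 4 + 6 + 7 + 8 + 10 + 11 + 12 + 13).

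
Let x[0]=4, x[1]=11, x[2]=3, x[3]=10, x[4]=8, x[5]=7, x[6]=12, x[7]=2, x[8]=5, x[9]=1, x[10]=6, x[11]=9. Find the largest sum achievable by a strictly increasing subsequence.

27

Let S[i] be the best sum of a strictly increasing subsequence ending at i:
i:      0  1  2  3  4  5  6  7  8  9 10 11
x[i]:   4 11  3 10  8  7 12  2  5  1  6  9
S:      4 15  3 14 12 11 27  2  9  1 15 24
Maximum is 27 (e.g. 4 + 11 + 12).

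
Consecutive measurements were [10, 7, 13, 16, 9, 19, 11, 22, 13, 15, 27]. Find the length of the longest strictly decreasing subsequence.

2

Negate each value so 'decreasing' becomes 'increasing', then run patience tails on the negated sequence:
-10 → extends → [-10]
-7 → extends → [-10, -7]
-13 → replaces -10 → [-13, -7]
-16 → replaces -13 → [-16, -7]
-9 → replaces -7 → [-16, -9]
-19 → replaces -16 → [-19, -9]
-11 → replaces -9 → [-19, -11]
-22 → replaces -19 → [-22, -11]
-13 → replaces -11 → [-22, -13]
-15 → replaces -13 → [-22, -15]
-27 → replaces -22 → [-27, -15]
Two tails, so the longest strictly decreasing subsequence of the original has length 2.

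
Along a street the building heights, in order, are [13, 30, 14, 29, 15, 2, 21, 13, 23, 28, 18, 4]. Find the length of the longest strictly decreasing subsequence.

Let dp[i] be the longest strictly decreasing subsequence ending at i:
i:      1  2  3  4  5  6  7  8  9 10 11 12
a[i]:  13 30 14 29 15  2 21 13 23 28 18  4
dp:     1  1  2  2  3  4  3  4  3  3  4  5
Maximum is 5.

5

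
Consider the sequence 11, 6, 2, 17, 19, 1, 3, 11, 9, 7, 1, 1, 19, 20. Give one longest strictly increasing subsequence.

2, 3, 11, 19, 20

Patience tails give the LIS length; then backtrack through the dp parents:
11 → extends → [11]
6 → replaces 11 → [6]
2 → replaces 6 → [2]
17 → extends → [2, 17]
19 → extends → [2, 17, 19]
1 → replaces 2 → [1, 17, 19]
3 → replaces 17 → [1, 3, 19]
11 → replaces 19 → [1, 3, 11]
9 → replaces 11 → [1, 3, 9]
7 → replaces 9 → [1, 3, 7]
1 → already a tail → [1, 3, 7]
1 → already a tail → [1, 3, 7]
19 → extends → [1, 3, 7, 19]
20 → extends → [1, 3, 7, 19, 20]
Length 5; one witness is 2, 3, 11, 19, 20.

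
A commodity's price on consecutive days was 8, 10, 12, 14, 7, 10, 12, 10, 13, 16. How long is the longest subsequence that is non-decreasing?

6

Track the smallest tail for each achievable length (allowing ties):
8 → extends → [8]
10 → extends → [8, 10]
12 → extends → [8, 10, 12]
14 → extends → [8, 10, 12, 14]
7 → replaces 8 → [7, 10, 12, 14]
10 → replaces 12 → [7, 10, 10, 14]
12 → replaces 14 → [7, 10, 10, 12]
10 → replaces 12 → [7, 10, 10, 10]
13 → extends → [7, 10, 10, 10, 13]
16 → extends → [7, 10, 10, 10, 13, 16]
Six tails, so the longest non-decreasing subsequence has length 6 (e.g. 8, 10, 12, 12, 13, 16).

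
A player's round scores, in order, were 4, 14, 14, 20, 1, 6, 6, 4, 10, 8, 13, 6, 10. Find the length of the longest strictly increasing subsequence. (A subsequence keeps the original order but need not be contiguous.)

Track the smallest tail for each achievable length (strict):
4 → extends → [4]
14 → extends → [4, 14]
14 → already a tail → [4, 14]
20 → extends → [4, 14, 20]
1 → replaces 4 → [1, 14, 20]
6 → replaces 14 → [1, 6, 20]
6 → already a tail → [1, 6, 20]
4 → replaces 6 → [1, 4, 20]
10 → replaces 20 → [1, 4, 10]
8 → replaces 10 → [1, 4, 8]
13 → extends → [1, 4, 8, 13]
6 → replaces 8 → [1, 4, 6, 13]
10 → replaces 13 → [1, 4, 6, 10]
Four tails, so the longest strictly increasing subsequence has length 4 (e.g. 4, 6, 10, 13).

4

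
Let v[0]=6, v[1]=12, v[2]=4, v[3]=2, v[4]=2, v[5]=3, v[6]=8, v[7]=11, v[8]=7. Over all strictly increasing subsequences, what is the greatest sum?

25

Let S[i] be the best sum of a strictly increasing subsequence ending at i:
i:      0  1  2  3  4  5  6  7  8
v[i]:   6 12  4  2  2  3  8 11  7
S:      6 18  4  2  2  5 14 25 13
Maximum is 25 (e.g. 6 + 8 + 11).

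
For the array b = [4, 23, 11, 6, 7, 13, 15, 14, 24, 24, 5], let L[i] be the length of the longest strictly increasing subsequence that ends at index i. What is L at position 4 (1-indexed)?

2

dp[i] = 1 + max{dp[j] : j<i, b[j]<b[i]} (or 1 if no such j):
i:      1  2  3  4  5  6  7  8  9 10 11
b[i]:   4 23 11  6  7 13 15 14 24 24  5
dp:     1  2  2  2  3  4  5  5  6  6  2
At index 4 the value is 2.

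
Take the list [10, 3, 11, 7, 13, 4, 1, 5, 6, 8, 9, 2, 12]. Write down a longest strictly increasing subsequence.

3, 4, 5, 6, 8, 9, 12

Patience tails give the LIS length; then backtrack through the dp parents:
10 → extends → [10]
3 → replaces 10 → [3]
11 → extends → [3, 11]
7 → replaces 11 → [3, 7]
13 → extends → [3, 7, 13]
4 → replaces 7 → [3, 4, 13]
1 → replaces 3 → [1, 4, 13]
5 → replaces 13 → [1, 4, 5]
6 → extends → [1, 4, 5, 6]
8 → extends → [1, 4, 5, 6, 8]
9 → extends → [1, 4, 5, 6, 8, 9]
2 → replaces 4 → [1, 2, 5, 6, 8, 9]
12 → extends → [1, 2, 5, 6, 8, 9, 12]
Length 7; one witness is 3, 4, 5, 6, 8, 9, 12.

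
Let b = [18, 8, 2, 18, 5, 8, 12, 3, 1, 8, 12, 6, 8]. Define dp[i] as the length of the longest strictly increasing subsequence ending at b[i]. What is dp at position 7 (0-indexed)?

2

dp[i] = 1 + max{dp[j] : j<i, b[j]<b[i]} (or 1 if no such j):
i:      0  1  2  3  4  5  6  7  8  9 10 11 12
b[i]:  18  8  2 18  5  8 12  3  1  8 12  6  8
dp:     1  1  1  2  2  3  4  2  1  3  4  3  4
At index 7 the value is 2.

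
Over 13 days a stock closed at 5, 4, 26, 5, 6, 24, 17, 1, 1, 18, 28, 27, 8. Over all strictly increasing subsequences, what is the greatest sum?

Let S[i] be the best sum of a strictly increasing subsequence ending at i:
i:      1  2  3  4  5  6  7  8  9 10 11 12 13
a[i]:   5  4 26  5  6 24 17  1  1 18 28 27  8
S:      5  4 31  9 15 39 32  1  1 50 78 77 23
Maximum is 78 (e.g. 4 + 5 + 6 + 17 + 18 + 28).

78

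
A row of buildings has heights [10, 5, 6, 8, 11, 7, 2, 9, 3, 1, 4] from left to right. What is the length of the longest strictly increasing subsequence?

Track the smallest tail for each achievable length (strict):
10 → extends → [10]
5 → replaces 10 → [5]
6 → extends → [5, 6]
8 → extends → [5, 6, 8]
11 → extends → [5, 6, 8, 11]
7 → replaces 8 → [5, 6, 7, 11]
2 → replaces 5 → [2, 6, 7, 11]
9 → replaces 11 → [2, 6, 7, 9]
3 → replaces 6 → [2, 3, 7, 9]
1 → replaces 2 → [1, 3, 7, 9]
4 → replaces 7 → [1, 3, 4, 9]
Four tails, so the longest strictly increasing subsequence has length 4 (e.g. 5, 6, 8, 11).

4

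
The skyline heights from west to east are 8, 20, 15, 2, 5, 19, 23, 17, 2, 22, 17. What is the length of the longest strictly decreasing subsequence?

4

Negate each value so 'decreasing' becomes 'increasing', then run patience tails on the negated sequence:
-8 → extends → [-8]
-20 → replaces -8 → [-20]
-15 → extends → [-20, -15]
-2 → extends → [-20, -15, -2]
-5 → replaces -2 → [-20, -15, -5]
-19 → replaces -15 → [-20, -19, -5]
-23 → replaces -20 → [-23, -19, -5]
-17 → replaces -5 → [-23, -19, -17]
-2 → extends → [-23, -19, -17, -2]
-22 → replaces -19 → [-23, -22, -17, -2]
-17 → already a tail → [-23, -22, -17, -2]
Four tails, so the longest strictly decreasing subsequence of the original has length 4.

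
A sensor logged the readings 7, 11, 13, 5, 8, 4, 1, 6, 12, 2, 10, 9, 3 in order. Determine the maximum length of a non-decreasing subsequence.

Track the smallest tail for each achievable length (allowing ties):
7 → extends → [7]
11 → extends → [7, 11]
13 → extends → [7, 11, 13]
5 → replaces 7 → [5, 11, 13]
8 → replaces 11 → [5, 8, 13]
4 → replaces 5 → [4, 8, 13]
1 → replaces 4 → [1, 8, 13]
6 → replaces 8 → [1, 6, 13]
12 → replaces 13 → [1, 6, 12]
2 → replaces 6 → [1, 2, 12]
10 → replaces 12 → [1, 2, 10]
9 → replaces 10 → [1, 2, 9]
3 → replaces 9 → [1, 2, 3]
Three tails, so the longest non-decreasing subsequence has length 3 (e.g. 7, 11, 13).

3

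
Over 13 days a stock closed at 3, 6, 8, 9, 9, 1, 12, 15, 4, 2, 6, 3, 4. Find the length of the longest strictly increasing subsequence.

6

Let dp[i] be the length of the longest such subsequence ending at index i:
i:      1  2  3  4  5  6  7  8  9 10 11 12 13
a[i]:   3  6  8  9  9  1 12 15  4  2  6  3  4
dp:     1  2  3  4  4  1  5  6  2  2  3  3  4
Maximum dp value is 6.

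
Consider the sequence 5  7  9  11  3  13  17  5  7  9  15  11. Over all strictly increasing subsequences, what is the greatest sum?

62

Let S[i] be the best sum of a strictly increasing subsequence ending at i:
i:      1  2  3  4  5  6  7  8  9 10 11 12
a[i]:   5  7  9 11  3 13 17  5  7  9 15 11
S:      5 12 21 32  3 45 62  8 15 24 60 35
Maximum is 62 (e.g. 5 + 7 + 9 + 11 + 13 + 17).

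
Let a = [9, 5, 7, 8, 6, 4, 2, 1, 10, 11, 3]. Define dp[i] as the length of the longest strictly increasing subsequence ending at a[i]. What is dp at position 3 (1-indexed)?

2

dp[i] = 1 + max{dp[j] : j<i, a[j]<a[i]} (or 1 if no such j):
i:      1  2  3  4  5  6  7  8  9 10 11
a[i]:   9  5  7  8  6  4  2  1 10 11  3
dp:     1  1  2  3  2  1  1  1  4  5  2
At index 3 the value is 2.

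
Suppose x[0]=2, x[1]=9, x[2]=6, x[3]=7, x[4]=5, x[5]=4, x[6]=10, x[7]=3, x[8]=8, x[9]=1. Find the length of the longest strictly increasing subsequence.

Let dp[i] be the length of the longest such subsequence ending at index i:
i:      0  1  2  3  4  5  6  7  8  9
x[i]:   2  9  6  7  5  4 10  3  8  1
dp:     1  2  2  3  2  2  4  2  4  1
Maximum dp value is 4.

4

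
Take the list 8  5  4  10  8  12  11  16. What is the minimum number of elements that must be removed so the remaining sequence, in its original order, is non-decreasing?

4

Fewest deletions = n − (longest non-decreasing subsequence).
i:      1  2  3  4  5  6  7  8
a[i]:   8  5  4 10  8 12 11 16
dp:     1  1  1  2  2  3  3  4
max dp = 4, so deletions = 8 − 4 = 4.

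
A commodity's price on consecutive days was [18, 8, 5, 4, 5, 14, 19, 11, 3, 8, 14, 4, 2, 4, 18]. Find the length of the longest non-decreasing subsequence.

5

Track the smallest tail for each achievable length (allowing ties):
18 → extends → [18]
8 → replaces 18 → [8]
5 → replaces 8 → [5]
4 → replaces 5 → [4]
5 → extends → [4, 5]
14 → extends → [4, 5, 14]
19 → extends → [4, 5, 14, 19]
11 → replaces 14 → [4, 5, 11, 19]
3 → replaces 4 → [3, 5, 11, 19]
8 → replaces 11 → [3, 5, 8, 19]
14 → replaces 19 → [3, 5, 8, 14]
4 → replaces 5 → [3, 4, 8, 14]
2 → replaces 3 → [2, 4, 8, 14]
4 → replaces 8 → [2, 4, 4, 14]
18 → extends → [2, 4, 4, 14, 18]
Five tails, so the longest non-decreasing subsequence has length 5 (e.g. 5, 5, 14, 14, 18).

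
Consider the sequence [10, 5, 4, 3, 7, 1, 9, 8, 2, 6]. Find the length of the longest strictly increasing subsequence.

Track the smallest tail for each achievable length (strict):
10 → extends → [10]
5 → replaces 10 → [5]
4 → replaces 5 → [4]
3 → replaces 4 → [3]
7 → extends → [3, 7]
1 → replaces 3 → [1, 7]
9 → extends → [1, 7, 9]
8 → replaces 9 → [1, 7, 8]
2 → replaces 7 → [1, 2, 8]
6 → replaces 8 → [1, 2, 6]
Three tails, so the longest strictly increasing subsequence has length 3 (e.g. 5, 7, 9).

3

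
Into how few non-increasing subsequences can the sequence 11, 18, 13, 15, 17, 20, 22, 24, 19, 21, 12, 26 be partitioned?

Place each on the leftmost legal pile:
11 → new pile 1 (tops now [11])
18 → new pile 2 (tops now [11, 18])
13 → pile 2 (tops now [11, 13])
15 → new pile 3 (tops now [11, 13, 15])
17 → new pile 4 (tops now [11, 13, 15, 17])
20 → new pile 5 (tops now [11, 13, 15, 17, 20])
22 → new pile 6 (tops now [11, 13, 15, 17, 20, 22])
24 → new pile 7 (tops now [11, 13, 15, 17, 20, 22, 24])
19 → pile 5 (tops now [11, 13, 15, 17, 19, 22, 24])
21 → pile 6 (tops now [11, 13, 15, 17, 19, 21, 24])
12 → pile 2 (tops now [11, 12, 15, 17, 19, 21, 24])
26 → new pile 8 (tops now [11, 12, 15, 17, 19, 21, 24, 26])
Eight piles.

8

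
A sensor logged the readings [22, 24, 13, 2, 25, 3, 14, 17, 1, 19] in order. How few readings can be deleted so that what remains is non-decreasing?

Fewest deletions = n − (longest non-decreasing subsequence).
i:      1  2  3  4  5  6  7  8  9 10
a[i]:  22 24 13  2 25  3 14 17  1 19
dp:     1  2  1  1  3  2  3  4  1  5
max dp = 5, so deletions = 10 − 5 = 5.

5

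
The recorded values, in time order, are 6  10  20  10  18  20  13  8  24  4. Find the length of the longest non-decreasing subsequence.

6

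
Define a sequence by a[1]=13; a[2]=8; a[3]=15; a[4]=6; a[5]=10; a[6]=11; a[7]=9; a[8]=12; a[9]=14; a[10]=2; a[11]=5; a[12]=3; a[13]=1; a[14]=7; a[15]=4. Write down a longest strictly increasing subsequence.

Patience tails give the LIS length; then backtrack through the dp parents:
13 → extends → [13]
8 → replaces 13 → [8]
15 → extends → [8, 15]
6 → replaces 8 → [6, 15]
10 → replaces 15 → [6, 10]
11 → extends → [6, 10, 11]
9 → replaces 10 → [6, 9, 11]
12 → extends → [6, 9, 11, 12]
14 → extends → [6, 9, 11, 12, 14]
2 → replaces 6 → [2, 9, 11, 12, 14]
5 → replaces 9 → [2, 5, 11, 12, 14]
3 → replaces 5 → [2, 3, 11, 12, 14]
1 → replaces 2 → [1, 3, 11, 12, 14]
7 → replaces 11 → [1, 3, 7, 12, 14]
4 → replaces 7 → [1, 3, 4, 12, 14]
Length 5; one witness is 8, 10, 11, 12, 14.

8, 10, 11, 12, 14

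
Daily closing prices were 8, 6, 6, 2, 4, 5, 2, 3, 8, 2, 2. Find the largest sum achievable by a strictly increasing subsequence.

19

Let S[i] be the best sum of a strictly increasing subsequence ending at i:
i:      1  2  3  4  5  6  7  8  9 10 11
a[i]:   8  6  6  2  4  5  2  3  8  2  2
S:      8  6  6  2  6 11  2  5 19  2  2
Maximum is 19 (e.g. 2 + 4 + 5 + 8).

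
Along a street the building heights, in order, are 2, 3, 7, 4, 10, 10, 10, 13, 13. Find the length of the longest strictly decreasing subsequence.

2

Negate each value so 'decreasing' becomes 'increasing', then run patience tails on the negated sequence:
-2 → extends → [-2]
-3 → replaces -2 → [-3]
-7 → replaces -3 → [-7]
-4 → extends → [-7, -4]
-10 → replaces -7 → [-10, -4]
-10 → already a tail → [-10, -4]
-10 → already a tail → [-10, -4]
-13 → replaces -10 → [-13, -4]
-13 → already a tail → [-13, -4]
Two tails, so the longest strictly decreasing subsequence of the original has length 2.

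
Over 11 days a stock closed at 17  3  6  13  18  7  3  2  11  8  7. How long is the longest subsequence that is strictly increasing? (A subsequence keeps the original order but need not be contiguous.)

4

Track the smallest tail for each achievable length (strict):
17 → extends → [17]
3 → replaces 17 → [3]
6 → extends → [3, 6]
13 → extends → [3, 6, 13]
18 → extends → [3, 6, 13, 18]
7 → replaces 13 → [3, 6, 7, 18]
3 → already a tail → [3, 6, 7, 18]
2 → replaces 3 → [2, 6, 7, 18]
11 → replaces 18 → [2, 6, 7, 11]
8 → replaces 11 → [2, 6, 7, 8]
7 → already a tail → [2, 6, 7, 8]
Four tails, so the longest strictly increasing subsequence has length 4 (e.g. 3, 6, 13, 18).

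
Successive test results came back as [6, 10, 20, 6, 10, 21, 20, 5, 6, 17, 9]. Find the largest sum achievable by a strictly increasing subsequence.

Let S[i] be the best sum of a strictly increasing subsequence ending at i:
i:      1  2  3  4  5  6  7  8  9 10 11
a[i]:   6 10 20  6 10 21 20  5  6 17  9
S:      6 16 36  6 16 57 36  5 11 33 20
Maximum is 57 (e.g. 6 + 10 + 20 + 21).

57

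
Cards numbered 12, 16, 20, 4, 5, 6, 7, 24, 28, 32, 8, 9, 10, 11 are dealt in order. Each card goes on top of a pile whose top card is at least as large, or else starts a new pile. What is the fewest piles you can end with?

The minimum number of non-increasing subsequences covering a sequence equals the length of its longest strictly increasing subsequence.
LIS length is 8 (e.g. 4, 5, 6, 7, 8, 9, 10, 11), so 8 piles are needed.

8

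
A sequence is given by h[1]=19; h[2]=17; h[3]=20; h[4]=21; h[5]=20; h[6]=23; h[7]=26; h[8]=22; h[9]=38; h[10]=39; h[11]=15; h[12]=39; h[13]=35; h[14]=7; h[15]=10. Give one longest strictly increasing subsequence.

Patience tails give the LIS length; then backtrack through the dp parents:
19 → extends → [19]
17 → replaces 19 → [17]
20 → extends → [17, 20]
21 → extends → [17, 20, 21]
20 → already a tail → [17, 20, 21]
23 → extends → [17, 20, 21, 23]
26 → extends → [17, 20, 21, 23, 26]
22 → replaces 23 → [17, 20, 21, 22, 26]
38 → extends → [17, 20, 21, 22, 26, 38]
39 → extends → [17, 20, 21, 22, 26, 38, 39]
15 → replaces 17 → [15, 20, 21, 22, 26, 38, 39]
39 → already a tail → [15, 20, 21, 22, 26, 38, 39]
35 → replaces 38 → [15, 20, 21, 22, 26, 35, 39]
7 → replaces 15 → [7, 20, 21, 22, 26, 35, 39]
10 → replaces 20 → [7, 10, 21, 22, 26, 35, 39]
Length 7; one witness is 19, 20, 21, 23, 26, 38, 39.

19, 20, 21, 23, 26, 38, 39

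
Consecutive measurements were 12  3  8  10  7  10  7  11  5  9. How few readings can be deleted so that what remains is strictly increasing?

6

Fewest deletions = n − (longest strictly increasing subsequence).
i:      1  2  3  4  5  6  7  8  9 10
a[i]:  12  3  8 10  7 10  7 11  5  9
dp:     1  1  2  3  2  3  2  4  2  3
max dp = 4, so deletions = 10 − 4 = 6.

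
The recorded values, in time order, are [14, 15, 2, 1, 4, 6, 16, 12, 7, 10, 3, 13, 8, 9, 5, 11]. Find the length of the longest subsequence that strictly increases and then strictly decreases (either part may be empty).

inc[i] = longest strictly increasing subsequence ending at i; dec[i] = longest strictly decreasing subsequence starting at i:
i:      1  2  3  4  5  6  7  8  9 10 11 12 13 14 15 16
a[i]:  14 15  2  1  4  6 16 12  7 10  3 13  8  9  5 11
inc:    1  2  1  1  2  3  4  4  4  5  2  6  5  6  3  7
dec:    5  5  2  1  2  2  5  4  2  3  1  3  2  2  1  1
Best peak at i=7 (value 16): inc=4, dec=5, length 4+5−1 = 8.

8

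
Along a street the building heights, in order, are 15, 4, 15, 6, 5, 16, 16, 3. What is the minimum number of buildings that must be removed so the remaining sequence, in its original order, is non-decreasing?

4

Fewest deletions = n − (longest non-decreasing subsequence).
i:      1  2  3  4  5  6  7  8
a[i]:  15  4 15  6  5 16 16  3
dp:     1  1  2  2  2  3  4  1
max dp = 4, so deletions = 8 − 4 = 4.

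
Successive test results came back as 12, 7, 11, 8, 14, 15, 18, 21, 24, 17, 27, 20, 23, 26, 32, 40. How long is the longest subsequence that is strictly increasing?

Track the smallest tail for each achievable length (strict):
12 → extends → [12]
7 → replaces 12 → [7]
11 → extends → [7, 11]
8 → replaces 11 → [7, 8]
14 → extends → [7, 8, 14]
15 → extends → [7, 8, 14, 15]
18 → extends → [7, 8, 14, 15, 18]
21 → extends → [7, 8, 14, 15, 18, 21]
24 → extends → [7, 8, 14, 15, 18, 21, 24]
17 → replaces 18 → [7, 8, 14, 15, 17, 21, 24]
27 → extends → [7, 8, 14, 15, 17, 21, 24, 27]
20 → replaces 21 → [7, 8, 14, 15, 17, 20, 24, 27]
23 → replaces 24 → [7, 8, 14, 15, 17, 20, 23, 27]
26 → replaces 27 → [7, 8, 14, 15, 17, 20, 23, 26]
32 → extends → [7, 8, 14, 15, 17, 20, 23, 26, 32]
40 → extends → [7, 8, 14, 15, 17, 20, 23, 26, 32, 40]
Ten tails, so the longest strictly increasing subsequence has length 10 (e.g. 7, 11, 14, 15, 18, 21, 24, 27, 32, 40).

10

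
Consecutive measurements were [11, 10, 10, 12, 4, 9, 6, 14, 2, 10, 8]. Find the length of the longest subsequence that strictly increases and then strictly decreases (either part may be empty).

inc[i] = longest strictly increasing subsequence ending at i; dec[i] = longest strictly decreasing subsequence starting at i:
i:      1  2  3  4  5  6  7  8  9 10 11
a[i]:  11 10 10 12  4  9  6 14  2 10  8
inc:    1  1  1  2  1  2  2  3  1  3  3
dec:    5  4  4  4  2  3  2  3  1  2  1
Best peak at i=1 (value 11): inc=1, dec=5, length 1+5−1 = 5.

5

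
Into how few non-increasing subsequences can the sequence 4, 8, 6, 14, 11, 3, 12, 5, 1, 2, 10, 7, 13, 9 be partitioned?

Place each on the leftmost legal pile:
4 → new pile 1 (tops now [4])
8 → new pile 2 (tops now [4, 8])
6 → pile 2 (tops now [4, 6])
14 → new pile 3 (tops now [4, 6, 14])
11 → pile 3 (tops now [4, 6, 11])
3 → pile 1 (tops now [3, 6, 11])
12 → new pile 4 (tops now [3, 6, 11, 12])
5 → pile 2 (tops now [3, 5, 11, 12])
1 → pile 1 (tops now [1, 5, 11, 12])
2 → pile 2 (tops now [1, 2, 11, 12])
10 → pile 3 (tops now [1, 2, 10, 12])
7 → pile 3 (tops now [1, 2, 7, 12])
13 → new pile 5 (tops now [1, 2, 7, 12, 13])
9 → pile 4 (tops now [1, 2, 7, 9, 13])
Five piles.

5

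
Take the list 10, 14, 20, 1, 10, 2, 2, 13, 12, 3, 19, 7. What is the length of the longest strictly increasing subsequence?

4

Track the smallest tail for each achievable length (strict):
10 → extends → [10]
14 → extends → [10, 14]
20 → extends → [10, 14, 20]
1 → replaces 10 → [1, 14, 20]
10 → replaces 14 → [1, 10, 20]
2 → replaces 10 → [1, 2, 20]
2 → already a tail → [1, 2, 20]
13 → replaces 20 → [1, 2, 13]
12 → replaces 13 → [1, 2, 12]
3 → replaces 12 → [1, 2, 3]
19 → extends → [1, 2, 3, 19]
7 → replaces 19 → [1, 2, 3, 7]
Four tails, so the longest strictly increasing subsequence has length 4 (e.g. 1, 10, 13, 19).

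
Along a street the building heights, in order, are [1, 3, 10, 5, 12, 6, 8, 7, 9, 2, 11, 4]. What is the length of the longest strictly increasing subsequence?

Track the smallest tail for each achievable length (strict):
1 → extends → [1]
3 → extends → [1, 3]
10 → extends → [1, 3, 10]
5 → replaces 10 → [1, 3, 5]
12 → extends → [1, 3, 5, 12]
6 → replaces 12 → [1, 3, 5, 6]
8 → extends → [1, 3, 5, 6, 8]
7 → replaces 8 → [1, 3, 5, 6, 7]
9 → extends → [1, 3, 5, 6, 7, 9]
2 → replaces 3 → [1, 2, 5, 6, 7, 9]
11 → extends → [1, 2, 5, 6, 7, 9, 11]
4 → replaces 5 → [1, 2, 4, 6, 7, 9, 11]
Seven tails, so the longest strictly increasing subsequence has length 7 (e.g. 1, 3, 5, 6, 8, 9, 11).

7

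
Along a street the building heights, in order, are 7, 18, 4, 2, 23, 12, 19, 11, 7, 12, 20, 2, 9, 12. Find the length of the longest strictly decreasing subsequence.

Let dp[i] be the longest strictly decreasing subsequence ending at i:
i:      1  2  3  4  5  6  7  8  9 10 11 12 13 14
a[i]:   7 18  4  2 23 12 19 11  7 12 20  2  9 12
dp:     1  1  2  3  1  2  2  3  4  3  2  5  4  3
Maximum is 5.

5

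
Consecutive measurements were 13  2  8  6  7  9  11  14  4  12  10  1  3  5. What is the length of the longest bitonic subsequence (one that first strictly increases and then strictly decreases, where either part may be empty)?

inc[i] = longest strictly increasing subsequence ending at i; dec[i] = longest strictly decreasing subsequence starting at i:
i:      1  2  3  4  5  6  7  8  9 10 11 12 13 14
a[i]:  13  2  8  6  7  9 11 14  4 12 10  1  3  5
inc:    1  1  2  2  3  4  5  6  2  6  5  1  2  3
dec:    5  2  4  3  3  3  3  4  2  3  2  1  1  1
Best peak at i=8 (value 14): inc=6, dec=4, length 6+4−1 = 9.

9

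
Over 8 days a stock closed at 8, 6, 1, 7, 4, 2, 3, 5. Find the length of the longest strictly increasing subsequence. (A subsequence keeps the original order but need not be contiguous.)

4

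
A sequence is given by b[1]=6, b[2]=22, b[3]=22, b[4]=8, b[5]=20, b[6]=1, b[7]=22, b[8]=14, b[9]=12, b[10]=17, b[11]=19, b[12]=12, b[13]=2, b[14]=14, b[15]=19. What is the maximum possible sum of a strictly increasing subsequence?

64

Let S[i] be the best sum of a strictly increasing subsequence ending at i:
i:      1  2  3  4  5  6  7  8  9 10 11 12 13 14 15
b[i]:   6 22 22  8 20  1 22 14 12 17 19 12  2 14 19
S:      6 28 28 14 34  1 56 28 26 45 64 26  3 40 64
Maximum is 64 (e.g. 6 + 8 + 14 + 17 + 19).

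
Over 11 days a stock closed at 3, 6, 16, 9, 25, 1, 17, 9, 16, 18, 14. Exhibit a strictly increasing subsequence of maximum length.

Patience tails give the LIS length; then backtrack through the dp parents:
3 → extends → [3]
6 → extends → [3, 6]
16 → extends → [3, 6, 16]
9 → replaces 16 → [3, 6, 9]
25 → extends → [3, 6, 9, 25]
1 → replaces 3 → [1, 6, 9, 25]
17 → replaces 25 → [1, 6, 9, 17]
9 → already a tail → [1, 6, 9, 17]
16 → replaces 17 → [1, 6, 9, 16]
18 → extends → [1, 6, 9, 16, 18]
14 → replaces 16 → [1, 6, 9, 14, 18]
Length 5; one witness is 3, 6, 16, 17, 18.

3, 6, 16, 17, 18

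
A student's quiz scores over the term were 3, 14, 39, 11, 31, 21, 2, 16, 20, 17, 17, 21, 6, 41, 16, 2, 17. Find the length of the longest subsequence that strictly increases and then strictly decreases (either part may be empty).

inc[i] = longest strictly increasing subsequence ending at i; dec[i] = longest strictly decreasing subsequence starting at i:
i:      1  2  3  4  5  6  7  8  9 10 11 12 13 14 15 16 17
a[i]:   3 14 39 11 31 21  2 16 20 17 17 21  6 41 16  2 17
inc:    1  2  3  2  3  3  1  3  4  4  4  5  2  6  3  1  4
dec:    2  4  7  3  6  5  1  3  4  3  3  3  2  3  2  1  1
Best peak at i=3 (value 39): inc=3, dec=7, length 3+7−1 = 9.

9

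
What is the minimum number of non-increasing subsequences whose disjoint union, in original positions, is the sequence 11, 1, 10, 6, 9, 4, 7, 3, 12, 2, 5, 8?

The minimum number of non-increasing subsequences covering a sequence equals the length of its longest strictly increasing subsequence.
LIS length is 4 (e.g. 1, 6, 9, 12), so 4 piles are needed.

4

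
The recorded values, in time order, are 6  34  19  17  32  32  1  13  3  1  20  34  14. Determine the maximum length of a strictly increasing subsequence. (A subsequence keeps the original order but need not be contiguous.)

4

Track the smallest tail for each achievable length (strict):
6 → extends → [6]
34 → extends → [6, 34]
19 → replaces 34 → [6, 19]
17 → replaces 19 → [6, 17]
32 → extends → [6, 17, 32]
32 → already a tail → [6, 17, 32]
1 → replaces 6 → [1, 17, 32]
13 → replaces 17 → [1, 13, 32]
3 → replaces 13 → [1, 3, 32]
1 → already a tail → [1, 3, 32]
20 → replaces 32 → [1, 3, 20]
34 → extends → [1, 3, 20, 34]
14 → replaces 20 → [1, 3, 14, 34]
Four tails, so the longest strictly increasing subsequence has length 4 (e.g. 6, 19, 32, 34).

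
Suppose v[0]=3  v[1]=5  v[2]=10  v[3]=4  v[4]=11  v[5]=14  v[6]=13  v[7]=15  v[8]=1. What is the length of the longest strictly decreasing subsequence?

Let dp[i] be the longest strictly decreasing subsequence ending at i:
i:      0  1  2  3  4  5  6  7  8
v[i]:   3  5 10  4 11 14 13 15  1
dp:     1  1  1  2  1  1  2  1  3
Maximum is 3.

3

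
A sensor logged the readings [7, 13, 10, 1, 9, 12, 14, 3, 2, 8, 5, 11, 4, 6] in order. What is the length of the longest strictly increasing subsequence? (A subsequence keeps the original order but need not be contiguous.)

4

Track the smallest tail for each achievable length (strict):
7 → extends → [7]
13 → extends → [7, 13]
10 → replaces 13 → [7, 10]
1 → replaces 7 → [1, 10]
9 → replaces 10 → [1, 9]
12 → extends → [1, 9, 12]
14 → extends → [1, 9, 12, 14]
3 → replaces 9 → [1, 3, 12, 14]
2 → replaces 3 → [1, 2, 12, 14]
8 → replaces 12 → [1, 2, 8, 14]
5 → replaces 8 → [1, 2, 5, 14]
11 → replaces 14 → [1, 2, 5, 11]
4 → replaces 5 → [1, 2, 4, 11]
6 → replaces 11 → [1, 2, 4, 6]
Four tails, so the longest strictly increasing subsequence has length 4 (e.g. 7, 10, 12, 14).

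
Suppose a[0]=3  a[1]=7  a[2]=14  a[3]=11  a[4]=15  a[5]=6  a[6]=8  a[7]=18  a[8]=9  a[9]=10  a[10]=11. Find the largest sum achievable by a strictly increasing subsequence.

57

Let S[i] be the best sum of a strictly increasing subsequence ending at i:
i:      0  1  2  3  4  5  6  7  8  9 10
a[i]:   3  7 14 11 15  6  8 18  9 10 11
S:      3 10 24 21 39  9 18 57 27 37 48
Maximum is 57 (e.g. 3 + 7 + 14 + 15 + 18).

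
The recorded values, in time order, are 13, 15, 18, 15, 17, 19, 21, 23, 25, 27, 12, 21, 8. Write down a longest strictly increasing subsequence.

13, 15, 18, 19, 21, 23, 25, 27

Patience tails give the LIS length; then backtrack through the dp parents:
13 → extends → [13]
15 → extends → [13, 15]
18 → extends → [13, 15, 18]
15 → already a tail → [13, 15, 18]
17 → replaces 18 → [13, 15, 17]
19 → extends → [13, 15, 17, 19]
21 → extends → [13, 15, 17, 19, 21]
23 → extends → [13, 15, 17, 19, 21, 23]
25 → extends → [13, 15, 17, 19, 21, 23, 25]
27 → extends → [13, 15, 17, 19, 21, 23, 25, 27]
12 → replaces 13 → [12, 15, 17, 19, 21, 23, 25, 27]
21 → already a tail → [12, 15, 17, 19, 21, 23, 25, 27]
8 → replaces 12 → [8, 15, 17, 19, 21, 23, 25, 27]
Length 8; one witness is 13, 15, 18, 19, 21, 23, 25, 27.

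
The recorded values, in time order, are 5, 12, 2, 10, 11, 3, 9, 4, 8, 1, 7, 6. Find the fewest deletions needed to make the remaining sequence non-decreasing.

8

Fewest deletions = n − (longest non-decreasing subsequence).
Patience tails:
5 → extends → [5]
12 → extends → [5, 12]
2 → replaces 5 → [2, 12]
10 → replaces 12 → [2, 10]
11 → extends → [2, 10, 11]
3 → replaces 10 → [2, 3, 11]
9 → replaces 11 → [2, 3, 9]
4 → replaces 9 → [2, 3, 4]
8 → extends → [2, 3, 4, 8]
1 → replaces 2 → [1, 3, 4, 8]
7 → replaces 8 → [1, 3, 4, 7]
6 → replaces 7 → [1, 3, 4, 6]
Longest non-decreasing subsequence has length 4, so deletions = 12 − 4 = 8.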